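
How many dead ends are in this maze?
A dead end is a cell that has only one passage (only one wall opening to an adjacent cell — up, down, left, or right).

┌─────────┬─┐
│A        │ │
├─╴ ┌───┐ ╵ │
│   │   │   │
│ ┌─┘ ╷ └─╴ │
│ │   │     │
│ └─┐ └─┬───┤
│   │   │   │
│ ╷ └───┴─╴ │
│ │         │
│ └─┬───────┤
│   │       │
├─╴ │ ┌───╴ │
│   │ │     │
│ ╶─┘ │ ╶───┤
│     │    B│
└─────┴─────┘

Checking each cell for number of passages:

Dead ends found at positions:
  (0, 0)
  (0, 5)
  (2, 1)
  (3, 3)
  (3, 4)
  (7, 5)
Total dead ends: 6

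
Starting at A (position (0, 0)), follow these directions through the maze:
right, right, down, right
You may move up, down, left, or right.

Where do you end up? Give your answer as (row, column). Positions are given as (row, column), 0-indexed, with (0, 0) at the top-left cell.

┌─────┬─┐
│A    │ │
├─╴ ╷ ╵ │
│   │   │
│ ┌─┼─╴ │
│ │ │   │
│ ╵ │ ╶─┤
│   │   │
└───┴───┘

Following directions step by step:
Start: (0, 0)
  right: (0, 0) → (0, 1)
  right: (0, 1) → (0, 2)
  down: (0, 2) → (1, 2)
  right: (1, 2) → (1, 3)
Final position: (1, 3)

Path taken:

┌─────┬─┐
│A → ↓│ │
├─╴ ╷ ╵ │
│   │↳ B│
│ ┌─┼─╴ │
│ │ │   │
│ ╵ │ ╶─┤
│   │   │
└───┴───┘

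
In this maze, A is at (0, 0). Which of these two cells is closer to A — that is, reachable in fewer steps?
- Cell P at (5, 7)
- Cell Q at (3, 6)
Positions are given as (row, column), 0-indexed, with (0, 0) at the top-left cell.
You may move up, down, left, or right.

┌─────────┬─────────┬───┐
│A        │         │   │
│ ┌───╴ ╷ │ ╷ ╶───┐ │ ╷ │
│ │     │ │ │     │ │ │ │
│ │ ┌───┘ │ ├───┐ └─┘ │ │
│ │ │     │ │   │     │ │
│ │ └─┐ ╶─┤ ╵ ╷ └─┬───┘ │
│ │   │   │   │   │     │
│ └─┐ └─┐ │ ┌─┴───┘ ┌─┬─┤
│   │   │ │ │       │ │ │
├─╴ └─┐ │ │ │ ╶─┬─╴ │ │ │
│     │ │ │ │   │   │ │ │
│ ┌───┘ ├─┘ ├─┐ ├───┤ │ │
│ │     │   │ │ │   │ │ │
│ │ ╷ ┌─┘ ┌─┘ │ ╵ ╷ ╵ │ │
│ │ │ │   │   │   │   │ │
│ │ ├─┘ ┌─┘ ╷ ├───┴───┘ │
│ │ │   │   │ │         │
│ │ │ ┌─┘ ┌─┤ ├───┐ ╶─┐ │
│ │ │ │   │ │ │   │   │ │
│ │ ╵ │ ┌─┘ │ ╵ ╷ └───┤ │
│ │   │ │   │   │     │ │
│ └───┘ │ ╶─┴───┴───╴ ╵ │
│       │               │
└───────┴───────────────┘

Shortest path A → P at (5, 7): 54 steps
Shortest path A → Q at (3, 6): 31 steps

Q is closer (31 steps vs 54 steps).

Path to P:

┌─────────┬─────────┬───┐
│A → → ↓  │↱ ↓      │↱ ↓│
│ ┌───╴ ╷ │ ╷ ╶───┐ │ ╷ │
│ │↓ ← ↲│ │↑│↳ → ↓│ │↑│↓│
│ │ ┌───┘ │ ├───┐ └─┘ │ │
│ │↓│     │↑│   │↳ → ↑│↓│
│ │ └─┐ ╶─┤ ╵ ╷ └─┬───┘ │
│ │↳ ↓│   │↑  │   │↓ ← ↲│
│ └─┐ └─┐ │ ┌─┴───┘ ┌─┬─┤
│   │↳ ↓│ │↑│↓ ← ← ↲│ │ │
├─╴ └─┐ │ │ │ ╶─┬─╴ │ │ │
│     │↓│ │↑│↳ P│   │ │ │
│ ┌───┘ ├─┘ ├─┐ ├───┤ │ │
│ │↓ ← ↲│↱ ↑│ │ │   │ │ │
│ │ ╷ ┌─┘ ┌─┘ │ ╵ ╷ ╵ │ │
│ │↓│ │↱ ↑│   │   │   │ │
│ │ ├─┘ ┌─┘ ╷ ├───┴───┘ │
│ │↓│↱ ↑│   │ │         │
│ │ │ ┌─┘ ┌─┤ ├───┐ ╶─┐ │
│ │↓│↑│   │ │ │   │   │ │
│ │ ╵ │ ┌─┘ │ ╵ ╷ └───┤ │
│ │↳ ↑│ │   │   │     │ │
│ └───┘ │ ╶─┴───┴───╴ ╵ │
│       │               │
└───────┴───────────────┘

Path to Q:

┌─────────┬─────────┬───┐
│A → → ↓  │         │   │
│ ┌───╴ ╷ │ ╷ ╶───┐ │ ╷ │
│ │↓ ← ↲│ │ │     │ │ │ │
│ │ ┌───┘ │ ├───┐ └─┘ │ │
│ │↓│     │ │   │     │ │
│ │ └─┐ ╶─┤ ╵ ╷ └─┬───┘ │
│ │↳ ↓│   │↱ Q│   │     │
│ └─┐ └─┐ │ ┌─┴───┘ ┌─┬─┤
│   │↳ ↓│ │↑│       │ │ │
├─╴ └─┐ │ │ │ ╶─┬─╴ │ │ │
│     │↓│ │↑│   │   │ │ │
│ ┌───┘ ├─┘ ├─┐ ├───┤ │ │
│ │↓ ← ↲│↱ ↑│ │ │   │ │ │
│ │ ╷ ┌─┘ ┌─┘ │ ╵ ╷ ╵ │ │
│ │↓│ │↱ ↑│   │   │   │ │
│ │ ├─┘ ┌─┘ ╷ ├───┴───┘ │
│ │↓│↱ ↑│   │ │         │
│ │ │ ┌─┘ ┌─┤ ├───┐ ╶─┐ │
│ │↓│↑│   │ │ │   │   │ │
│ │ ╵ │ ┌─┘ │ ╵ ╷ └───┤ │
│ │↳ ↑│ │   │   │     │ │
│ └───┘ │ ╶─┴───┴───╴ ╵ │
│       │               │
└───────┴───────────────┘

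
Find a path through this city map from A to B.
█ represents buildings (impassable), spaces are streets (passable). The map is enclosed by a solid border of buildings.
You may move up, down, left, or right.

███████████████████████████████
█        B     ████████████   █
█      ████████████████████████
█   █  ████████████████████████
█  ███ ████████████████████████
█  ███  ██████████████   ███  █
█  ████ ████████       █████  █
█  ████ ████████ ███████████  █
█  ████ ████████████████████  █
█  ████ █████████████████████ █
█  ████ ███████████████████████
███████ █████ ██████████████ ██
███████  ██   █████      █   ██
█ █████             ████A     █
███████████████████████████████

Finding the shortest path from A to B:
Movement: cardinal only
Path length: 35 steps
Directions: up → left → left → left → left → left → down → left → left → left → left → left → left → left → left → left → left → left → up → left → up → up → up → up → up → up → up → left → up → up → up → up → right → right → right

Solution:

███████████████████████████████
█     ↱→→B     ████████████   █
█     ↑████████████████████████
█   █ ↑████████████████████████
█  ███↑████████████████████████
█  ███↑↰██████████████   ███  █
█  ████↑████████       █████  █
█  ████↑████████ ███████████  █
█  ████↑████████████████████  █
█  ████↑█████████████████████ █
█  ████↑███████████████████████
███████↑█████ ██████████████ ██
███████↑↰██   █████↓←←←←↰█   ██
█ █████ ↑←←←←←←←←←←↲████A     █
███████████████████████████████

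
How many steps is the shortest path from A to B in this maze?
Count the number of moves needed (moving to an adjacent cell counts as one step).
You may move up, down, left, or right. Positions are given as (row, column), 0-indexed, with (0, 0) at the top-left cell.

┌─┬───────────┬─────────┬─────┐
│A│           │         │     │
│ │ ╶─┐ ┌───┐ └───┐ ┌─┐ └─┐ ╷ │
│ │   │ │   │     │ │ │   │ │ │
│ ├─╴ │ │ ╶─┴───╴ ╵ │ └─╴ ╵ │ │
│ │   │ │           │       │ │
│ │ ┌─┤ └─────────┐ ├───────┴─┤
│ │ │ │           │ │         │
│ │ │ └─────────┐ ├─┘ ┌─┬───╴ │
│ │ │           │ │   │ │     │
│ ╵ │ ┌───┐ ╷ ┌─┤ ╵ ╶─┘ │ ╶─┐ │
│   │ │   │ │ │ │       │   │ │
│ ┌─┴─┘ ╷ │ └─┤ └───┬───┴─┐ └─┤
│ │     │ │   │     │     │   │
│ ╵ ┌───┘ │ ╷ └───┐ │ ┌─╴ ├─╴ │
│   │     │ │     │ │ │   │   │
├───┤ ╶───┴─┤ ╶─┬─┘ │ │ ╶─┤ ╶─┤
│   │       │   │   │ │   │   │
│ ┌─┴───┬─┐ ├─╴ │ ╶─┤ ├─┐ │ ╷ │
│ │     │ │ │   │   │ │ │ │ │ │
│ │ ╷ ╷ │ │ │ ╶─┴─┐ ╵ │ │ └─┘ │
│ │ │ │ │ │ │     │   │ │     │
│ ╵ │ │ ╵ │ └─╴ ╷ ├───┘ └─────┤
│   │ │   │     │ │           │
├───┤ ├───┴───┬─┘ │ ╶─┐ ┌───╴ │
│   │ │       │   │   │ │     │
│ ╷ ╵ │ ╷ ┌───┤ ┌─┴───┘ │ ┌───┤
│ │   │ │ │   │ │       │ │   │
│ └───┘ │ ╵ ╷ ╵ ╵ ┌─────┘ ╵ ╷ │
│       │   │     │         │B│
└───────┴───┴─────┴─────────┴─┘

Using BFS to find shortest path:
Start: (0, 0), End: (14, 14)
Path found:
(0,0) → (1,0) → (2,0) → (3,0) → (4,0) → (5,0) → (6,0) → (7,0) → (7,1) → (6,1) → (6,2) → (6,3) → (5,3) → (5,4) → (6,4) → (7,4) → (7,3) → (7,2) → (8,2) → (8,3) → (8,4) → (8,5) → (9,5) → (10,5) → (11,5) → (11,6) → (11,7) → (10,7) → (10,8) → (11,8) → (12,8) → (12,7) → (13,7) → (14,7) → (14,8) → (13,8) → (13,9) → (13,10) → (13,11) → (12,11) → (11,11) → (11,12) → (11,13) → (11,14) → (12,14) → (12,13) → (12,12) → (13,12) → (14,12) → (14,13) → (13,13) → (13,14) → (14,14)
Number of steps: 52

Solution:

┌─┬───────────┬─────────┬─────┐
│A│           │         │     │
│ │ ╶─┐ ┌───┐ └───┐ ┌─┐ └─┐ ╷ │
│↓│   │ │   │     │ │ │   │ │ │
│ ├─╴ │ │ ╶─┴───╴ ╵ │ └─╴ ╵ │ │
│↓│   │ │           │       │ │
│ │ ┌─┤ └─────────┐ ├───────┴─┤
│↓│ │ │           │ │         │
│ │ │ └─────────┐ ├─┘ ┌─┬───╴ │
│↓│ │           │ │   │ │     │
│ ╵ │ ┌───┐ ╷ ┌─┤ ╵ ╶─┘ │ ╶─┐ │
│↓  │ │↱ ↓│ │ │ │       │   │ │
│ ┌─┴─┘ ╷ │ └─┤ └───┬───┴─┐ └─┤
│↓│↱ → ↑│↓│   │     │     │   │
│ ╵ ┌───┘ │ ╷ └───┐ │ ┌─╴ ├─╴ │
│↳ ↑│↓ ← ↲│ │     │ │ │   │   │
├───┤ ╶───┴─┤ ╶─┬─┘ │ │ ╶─┤ ╶─┤
│   │↳ → → ↓│   │   │ │   │   │
│ ┌─┴───┬─┐ ├─╴ │ ╶─┤ ├─┐ │ ╷ │
│ │     │ │↓│   │   │ │ │ │ │ │
│ │ ╷ ╷ │ │ │ ╶─┴─┐ ╵ │ │ └─┘ │
│ │ │ │ │ │↓│  ↱ ↓│   │ │     │
│ ╵ │ │ ╵ │ └─╴ ╷ ├───┘ └─────┤
│   │ │   │↳ → ↑│↓│    ↱ → → ↓│
├───┤ ├───┴───┬─┘ │ ╶─┐ ┌───╴ │
│   │ │       │↓ ↲│   │↑│↓ ← ↲│
│ ╷ ╵ │ ╷ ┌───┤ ┌─┴───┘ │ ┌───┤
│ │   │ │ │   │↓│↱ → → ↑│↓│↱ ↓│
│ └───┘ │ ╵ ╷ ╵ ╵ ┌─────┘ ╵ ╷ │
│       │   │  ↳ ↑│      ↳ ↑│B│
└───────┴───┴─────┴─────────┴─┘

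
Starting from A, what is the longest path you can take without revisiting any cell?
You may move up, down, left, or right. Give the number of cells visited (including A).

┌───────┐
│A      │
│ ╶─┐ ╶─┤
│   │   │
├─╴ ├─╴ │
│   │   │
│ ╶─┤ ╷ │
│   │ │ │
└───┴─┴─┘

Finding longest simple path using DFS:
Start: (0, 0)
Longest path visits 8 cells
Path: A → right → right → down → right → down → left → down

Solution:

┌───────┐
│A → ↓  │
│ ╶─┐ ╶─┤
│   │↳ ↓│
├─╴ ├─╴ │
│   │↓ ↲│
│ ╶─┤ ╷ │
│   │B│ │
└───┴─┴─┘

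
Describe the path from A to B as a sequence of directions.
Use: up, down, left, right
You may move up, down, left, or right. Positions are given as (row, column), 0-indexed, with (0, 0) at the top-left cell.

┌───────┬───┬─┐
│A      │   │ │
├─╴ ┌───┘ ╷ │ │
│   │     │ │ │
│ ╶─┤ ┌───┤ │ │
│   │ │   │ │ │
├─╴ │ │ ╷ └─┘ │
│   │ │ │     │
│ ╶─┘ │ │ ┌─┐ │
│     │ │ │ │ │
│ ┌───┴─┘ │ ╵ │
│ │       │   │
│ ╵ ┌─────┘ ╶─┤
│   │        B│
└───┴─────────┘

Finding the path and converting it to directions:
Path through cells: (0,0) → (0,1) → (1,1) → (1,0) → (2,0) → (2,1) → (3,1) → (3,0) → (4,0) → (5,0) → (6,0) → (6,1) → (5,1) → (5,2) → (5,3) → (5,4) → (4,4) → (3,4) → (3,5) → (3,6) → (4,6) → (5,6) → (5,5) → (6,5) → (6,6)
Directions: right, down, left, down, right, down, left, down, down, down, right, up, right, right, right, up, up, right, right, down, down, left, down, right

Solution:

┌───────┬───┬─┐
│A ↓    │   │ │
├─╴ ┌───┘ ╷ │ │
│↓ ↲│     │ │ │
│ ╶─┤ ┌───┤ │ │
│↳ ↓│ │   │ │ │
├─╴ │ │ ╷ └─┘ │
│↓ ↲│ │ │↱ → ↓│
│ ╶─┘ │ │ ┌─┐ │
│↓    │ │↑│ │↓│
│ ┌───┴─┘ │ ╵ │
│↓│↱ → → ↑│↓ ↲│
│ ╵ ┌─────┘ ╶─┤
│↳ ↑│      ↳ B│
└───┴─────────┘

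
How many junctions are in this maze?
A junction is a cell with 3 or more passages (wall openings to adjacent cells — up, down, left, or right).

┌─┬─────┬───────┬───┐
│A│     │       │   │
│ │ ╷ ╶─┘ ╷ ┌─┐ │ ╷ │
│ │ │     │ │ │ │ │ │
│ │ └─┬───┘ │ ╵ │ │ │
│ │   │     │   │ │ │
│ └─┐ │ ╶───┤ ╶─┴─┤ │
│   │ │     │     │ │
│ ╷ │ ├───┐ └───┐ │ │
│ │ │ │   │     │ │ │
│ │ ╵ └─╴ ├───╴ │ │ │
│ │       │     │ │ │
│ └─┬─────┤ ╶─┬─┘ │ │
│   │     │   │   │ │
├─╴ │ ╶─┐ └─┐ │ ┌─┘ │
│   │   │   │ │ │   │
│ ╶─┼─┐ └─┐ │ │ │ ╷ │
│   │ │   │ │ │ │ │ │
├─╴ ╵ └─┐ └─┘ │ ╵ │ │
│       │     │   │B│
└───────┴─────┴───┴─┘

Checking each cell for number of passages:

Junctions found (3+ passages):
  (0, 2): 3 passages
  (0, 5): 3 passages
  (2, 6): 3 passages
  (3, 0): 3 passages
  (5, 2): 3 passages
  (7, 9): 3 passages
  (9, 1): 3 passages
  (9, 2): 3 passages
Total junctions: 8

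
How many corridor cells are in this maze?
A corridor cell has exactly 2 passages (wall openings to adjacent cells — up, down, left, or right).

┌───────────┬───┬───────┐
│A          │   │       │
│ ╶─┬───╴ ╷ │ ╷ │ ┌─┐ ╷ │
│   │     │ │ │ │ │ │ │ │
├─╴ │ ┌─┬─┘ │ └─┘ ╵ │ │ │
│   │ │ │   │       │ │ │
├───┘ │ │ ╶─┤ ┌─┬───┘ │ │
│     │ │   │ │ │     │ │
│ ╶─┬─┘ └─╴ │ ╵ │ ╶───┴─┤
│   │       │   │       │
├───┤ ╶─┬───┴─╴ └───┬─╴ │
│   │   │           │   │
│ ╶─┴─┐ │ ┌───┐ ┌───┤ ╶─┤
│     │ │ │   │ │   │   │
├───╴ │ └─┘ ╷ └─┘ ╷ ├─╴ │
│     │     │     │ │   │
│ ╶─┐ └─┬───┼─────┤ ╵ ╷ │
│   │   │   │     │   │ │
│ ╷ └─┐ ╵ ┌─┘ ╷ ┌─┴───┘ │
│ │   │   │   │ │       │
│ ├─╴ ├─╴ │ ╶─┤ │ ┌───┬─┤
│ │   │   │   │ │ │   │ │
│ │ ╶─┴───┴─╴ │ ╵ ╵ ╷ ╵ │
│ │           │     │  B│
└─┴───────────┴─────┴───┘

Counting cells with exactly 2 passages:
Total corridor cells: 115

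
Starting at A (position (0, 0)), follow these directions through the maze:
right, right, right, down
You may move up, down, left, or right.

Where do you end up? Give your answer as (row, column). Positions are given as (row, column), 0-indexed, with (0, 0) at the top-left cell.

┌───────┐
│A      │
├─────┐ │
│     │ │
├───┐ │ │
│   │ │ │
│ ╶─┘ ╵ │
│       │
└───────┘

Following directions step by step:
Start: (0, 0)
  right: (0, 0) → (0, 1)
  right: (0, 1) → (0, 2)
  right: (0, 2) → (0, 3)
  down: (0, 3) → (1, 3)
Final position: (1, 3)

Path taken:

┌───────┐
│A → → ↓│
├─────┐ │
│     │B│
├───┐ │ │
│   │ │ │
│ ╶─┘ ╵ │
│       │
└───────┘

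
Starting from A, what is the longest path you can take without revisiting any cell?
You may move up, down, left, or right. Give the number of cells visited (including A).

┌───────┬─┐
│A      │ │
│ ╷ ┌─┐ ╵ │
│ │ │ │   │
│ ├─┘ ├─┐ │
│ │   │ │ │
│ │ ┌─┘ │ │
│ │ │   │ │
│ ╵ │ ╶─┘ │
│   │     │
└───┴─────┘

Finding longest simple path using DFS:
Start: (0, 0)
Longest path visits 14 cells
Path: A → right → right → right → down → right → down → down → down → left → left → up → right → up

Solution:

┌───────┬─┐
│A → → ↓│ │
│ ╷ ┌─┐ ╵ │
│ │ │ │↳ ↓│
│ ├─┘ ├─┐ │
│ │   │B│↓│
│ │ ┌─┘ │ │
│ │ │↱ ↑│↓│
│ ╵ │ ╶─┘ │
│   │↑ ← ↲│
└───┴─────┘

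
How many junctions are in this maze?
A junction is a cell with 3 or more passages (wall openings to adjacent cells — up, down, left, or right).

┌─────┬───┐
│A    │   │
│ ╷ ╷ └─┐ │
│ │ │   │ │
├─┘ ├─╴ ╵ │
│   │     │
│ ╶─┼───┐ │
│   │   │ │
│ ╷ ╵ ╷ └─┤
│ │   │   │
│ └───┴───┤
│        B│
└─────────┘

Checking each cell for number of passages:

Junctions found (3+ passages):
  (0, 1): 3 passages
  (2, 3): 3 passages
  (2, 4): 3 passages
  (3, 0): 3 passages
Total junctions: 4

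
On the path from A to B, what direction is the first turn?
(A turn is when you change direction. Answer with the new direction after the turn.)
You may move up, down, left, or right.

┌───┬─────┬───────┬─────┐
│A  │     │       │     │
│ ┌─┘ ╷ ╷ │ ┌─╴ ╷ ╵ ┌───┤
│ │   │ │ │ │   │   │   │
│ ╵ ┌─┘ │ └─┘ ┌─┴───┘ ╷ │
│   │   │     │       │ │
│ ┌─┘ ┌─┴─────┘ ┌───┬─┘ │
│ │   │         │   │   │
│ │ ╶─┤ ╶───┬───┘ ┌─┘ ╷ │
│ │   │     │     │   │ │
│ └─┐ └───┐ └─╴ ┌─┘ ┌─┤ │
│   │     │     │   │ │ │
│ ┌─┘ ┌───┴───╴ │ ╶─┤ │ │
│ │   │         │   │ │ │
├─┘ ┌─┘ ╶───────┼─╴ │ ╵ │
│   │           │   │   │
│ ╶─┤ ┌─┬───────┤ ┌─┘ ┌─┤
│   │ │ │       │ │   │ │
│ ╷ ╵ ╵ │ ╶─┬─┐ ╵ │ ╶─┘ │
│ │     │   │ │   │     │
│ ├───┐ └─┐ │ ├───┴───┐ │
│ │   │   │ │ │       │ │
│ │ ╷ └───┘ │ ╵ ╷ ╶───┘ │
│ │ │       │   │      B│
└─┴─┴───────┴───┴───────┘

Directions: down, down, right, up, right, up, right, down, down, left, down, left, down, right, down, down, left, down, left, down, right, down, right, up, up, right, up, right, right, right, right, up, left, left, up, left, left, up, right, right, right, right, up, right, right, right, up, right, down, down, down, down, down, down, left, down, left, down, right, right, down, down
First turn direction: right

Solution:

┌───┬─────┬───────┬─────┐
│A  │↱ ↓  │       │     │
│ ┌─┘ ╷ ╷ │ ┌─╴ ╷ ╵ ┌───┤
│↓│↱ ↑│↓│ │ │   │   │↱ ↓│
│ ╵ ┌─┘ │ └─┘ ┌─┴───┘ ╷ │
│↳ ↑│↓ ↲│     │↱ → → ↑│↓│
│ ┌─┘ ┌─┴─────┘ ┌───┬─┘ │
│ │↓ ↲│↱ → → → ↑│   │  ↓│
│ │ ╶─┤ ╶───┬───┘ ┌─┘ ╷ │
│ │↳ ↓│↑ ← ↰│     │   │↓│
│ └─┐ └───┐ └─╴ ┌─┘ ┌─┤ │
│   │↓    │↑ ← ↰│   │ │↓│
│ ┌─┘ ┌───┴───╴ │ ╶─┤ │ │
│ │↓ ↲│↱ → → → ↑│   │ │↓│
├─┘ ┌─┘ ╶───────┼─╴ │ ╵ │
│↓ ↲│↱ ↑        │   │↓ ↲│
│ ╶─┤ ┌─┬───────┤ ┌─┘ ┌─┤
│↳ ↓│↑│ │       │ │↓ ↲│ │
│ ╷ ╵ ╵ │ ╶─┬─┐ ╵ │ ╶─┘ │
│ │↳ ↑  │   │ │   │↳ → ↓│
│ ├───┐ └─┐ │ ├───┴───┐ │
│ │   │   │ │ │       │↓│
│ │ ╷ └───┘ │ ╵ ╷ ╶───┘ │
│ │ │       │   │      B│
└─┴─┴───────┴───┴───────┘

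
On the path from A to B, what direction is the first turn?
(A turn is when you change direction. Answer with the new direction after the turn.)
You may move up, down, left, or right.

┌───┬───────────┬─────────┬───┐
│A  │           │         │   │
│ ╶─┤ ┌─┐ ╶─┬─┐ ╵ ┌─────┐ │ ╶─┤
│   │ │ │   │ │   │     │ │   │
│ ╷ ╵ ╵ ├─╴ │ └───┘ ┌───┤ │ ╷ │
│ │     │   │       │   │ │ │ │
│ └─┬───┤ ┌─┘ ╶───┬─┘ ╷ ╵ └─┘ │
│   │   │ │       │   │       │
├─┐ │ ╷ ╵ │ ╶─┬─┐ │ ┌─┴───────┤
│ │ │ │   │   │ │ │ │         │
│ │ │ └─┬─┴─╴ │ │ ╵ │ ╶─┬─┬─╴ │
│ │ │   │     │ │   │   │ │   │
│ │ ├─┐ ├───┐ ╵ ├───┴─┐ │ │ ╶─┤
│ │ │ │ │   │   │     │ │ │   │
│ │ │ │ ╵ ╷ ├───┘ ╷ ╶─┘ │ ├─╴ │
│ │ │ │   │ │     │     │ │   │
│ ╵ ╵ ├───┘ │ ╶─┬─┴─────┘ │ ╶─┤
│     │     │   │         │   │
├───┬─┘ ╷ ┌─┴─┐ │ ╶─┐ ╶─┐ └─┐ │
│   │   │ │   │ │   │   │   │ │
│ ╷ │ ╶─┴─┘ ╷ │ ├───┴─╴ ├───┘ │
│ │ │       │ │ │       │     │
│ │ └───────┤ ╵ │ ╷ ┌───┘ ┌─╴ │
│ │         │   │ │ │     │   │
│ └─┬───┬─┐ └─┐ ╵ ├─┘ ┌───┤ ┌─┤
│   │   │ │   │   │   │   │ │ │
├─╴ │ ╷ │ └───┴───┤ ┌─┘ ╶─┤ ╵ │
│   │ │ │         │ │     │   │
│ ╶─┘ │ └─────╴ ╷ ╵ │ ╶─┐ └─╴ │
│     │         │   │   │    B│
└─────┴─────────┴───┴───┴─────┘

Directions: down, right, down, right, up, up, right, right, down, right, down, left, down, down, left, up, left, down, down, right, down, down, right, up, right, down, down, left, left, down, left, down, right, right, right, up, right, down, down, right, up, up, up, left, up, right, right, up, right, down, right, right, up, up, left, up, right, right, right, right, down, left, down, right, down, left, down, right, down, down, down, left, down, down, right, down
First turn direction: right

Solution:

┌───┬───────────┬─────────┬───┐
│A  │↱ → ↓      │         │   │
│ ╶─┤ ┌─┐ ╶─┬─┐ ╵ ┌─────┐ │ ╶─┤
│↳ ↓│↑│ │↳ ↓│ │   │     │ │   │
│ ╷ ╵ ╵ ├─╴ │ └───┘ ┌───┤ │ ╷ │
│ │↳ ↑  │↓ ↲│       │   │ │ │ │
│ └─┬───┤ ┌─┘ ╶───┬─┘ ╷ ╵ └─┘ │
│   │↓ ↰│↓│       │   │       │
├─┐ │ ╷ ╵ │ ╶─┬─┐ │ ┌─┴───────┤
│ │ │↓│↑ ↲│   │ │ │ │↱ → → → ↓│
│ │ │ └─┬─┴─╴ │ │ ╵ │ ╶─┬─┬─╴ │
│ │ │↳ ↓│     │ │   │↑ ↰│ │↓ ↲│
│ │ ├─┐ ├───┐ ╵ ├───┴─┐ │ │ ╶─┤
│ │ │ │↓│↱ ↓│   │↱ ↓  │↑│ │↳ ↓│
│ │ │ │ ╵ ╷ ├───┘ ╷ ╶─┘ │ ├─╴ │
│ │ │ │↳ ↑│↓│↱ → ↑│↳ → ↑│ │↓ ↲│
│ ╵ ╵ ├───┘ │ ╶─┬─┴─────┘ │ ╶─┤
│     │↓ ← ↲│↑ ↰│         │↳ ↓│
├───┬─┘ ╷ ┌─┴─┐ │ ╶─┐ ╶─┐ └─┐ │
│   │↓ ↲│ │↱ ↓│↑│   │   │   │↓│
│ ╷ │ ╶─┴─┘ ╷ │ ├───┴─╴ ├───┘ │
│ │ │↳ → → ↑│↓│↑│       │    ↓│
│ │ └───────┤ ╵ │ ╷ ┌───┘ ┌─╴ │
│ │         │↳ ↑│ │ │     │↓ ↲│
│ └─┬───┬─┐ └─┐ ╵ ├─┘ ┌───┤ ┌─┤
│   │   │ │   │   │   │   │↓│ │
├─╴ │ ╷ │ └───┴───┤ ┌─┘ ╶─┤ ╵ │
│   │ │ │         │ │     │↳ ↓│
│ ╶─┘ │ └─────╴ ╷ ╵ │ ╶─┐ └─╴ │
│     │         │   │   │    B│
└─────┴─────────┴───┴───┴─────┘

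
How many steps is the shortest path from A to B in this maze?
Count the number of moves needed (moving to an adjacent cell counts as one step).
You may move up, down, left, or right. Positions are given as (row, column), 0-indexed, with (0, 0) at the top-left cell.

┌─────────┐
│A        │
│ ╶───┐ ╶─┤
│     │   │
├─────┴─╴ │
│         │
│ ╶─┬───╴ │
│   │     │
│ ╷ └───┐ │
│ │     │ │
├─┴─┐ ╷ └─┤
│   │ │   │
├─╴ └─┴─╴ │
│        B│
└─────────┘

Using BFS to find shortest path:
Start: (0, 0), End: (6, 4)
Path found:
(0,0) → (0,1) → (0,2) → (0,3) → (1,3) → (1,4) → (2,4) → (2,3) → (2,2) → (2,1) → (2,0) → (3,0) → (3,1) → (4,1) → (4,2) → (4,3) → (5,3) → (5,4) → (6,4)
Number of steps: 18

Solution:

┌─────────┐
│A → → ↓  │
│ ╶───┐ ╶─┤
│     │↳ ↓│
├─────┴─╴ │
│↓ ← ← ← ↲│
│ ╶─┬───╴ │
│↳ ↓│     │
│ ╷ └───┐ │
│ │↳ → ↓│ │
├─┴─┐ ╷ └─┤
│   │ │↳ ↓│
├─╴ └─┴─╴ │
│        B│
└─────────┘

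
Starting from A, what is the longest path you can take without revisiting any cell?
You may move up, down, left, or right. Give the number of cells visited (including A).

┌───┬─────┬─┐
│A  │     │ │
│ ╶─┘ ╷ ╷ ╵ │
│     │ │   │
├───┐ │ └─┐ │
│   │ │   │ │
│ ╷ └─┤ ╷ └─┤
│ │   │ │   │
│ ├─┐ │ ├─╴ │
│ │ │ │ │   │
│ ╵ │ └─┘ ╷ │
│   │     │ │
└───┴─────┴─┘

Finding longest simple path using DFS:
Start: (0, 0)
Longest path visits 26 cells
Path: A → down → right → right → up → right → down → down → right → down → right → down → left → down → left → left → up → up → left → up → left → down → down → down → right → up

Solution:

┌───┬─────┬─┐
│A  │↱ ↓  │ │
│ ╶─┘ ╷ ╷ ╵ │
│↳ → ↑│↓│   │
├───┐ │ └─┐ │
│↓ ↰│ │↳ ↓│ │
│ ╷ └─┤ ╷ └─┤
│↓│↑ ↰│ │↳ ↓│
│ ├─┐ │ ├─╴ │
│↓│B│↑│ │↓ ↲│
│ ╵ │ └─┘ ╷ │
│↳ ↑│↑ ← ↲│ │
└───┴─────┴─┘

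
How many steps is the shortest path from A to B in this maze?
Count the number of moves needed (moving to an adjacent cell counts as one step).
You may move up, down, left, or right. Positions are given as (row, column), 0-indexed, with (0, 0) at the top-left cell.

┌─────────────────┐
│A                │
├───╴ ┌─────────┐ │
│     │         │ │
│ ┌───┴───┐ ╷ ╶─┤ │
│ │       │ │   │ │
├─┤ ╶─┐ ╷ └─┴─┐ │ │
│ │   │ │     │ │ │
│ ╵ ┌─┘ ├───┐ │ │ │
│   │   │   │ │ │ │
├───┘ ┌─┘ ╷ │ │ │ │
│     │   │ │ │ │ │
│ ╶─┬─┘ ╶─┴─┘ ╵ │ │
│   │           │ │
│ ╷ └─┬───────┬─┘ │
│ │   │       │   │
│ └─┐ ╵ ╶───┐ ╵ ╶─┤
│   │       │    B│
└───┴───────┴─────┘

Using BFS to find shortest path:
Start: (0, 0), End: (8, 8)
Path found:
(0,0) → (0,1) → (0,2) → (0,3) → (0,4) → (0,5) → (0,6) → (0,7) → (0,8) → (1,8) → (2,8) → (3,8) → (4,8) → (5,8) → (6,8) → (7,8) → (7,7) → (8,7) → (8,8)
Number of steps: 18

Solution:

┌─────────────────┐
│A → → → → → → → ↓│
├───╴ ┌─────────┐ │
│     │         │↓│
│ ┌───┴───┐ ╷ ╶─┤ │
│ │       │ │   │↓│
├─┤ ╶─┐ ╷ └─┴─┐ │ │
│ │   │ │     │ │↓│
│ ╵ ┌─┘ ├───┐ │ │ │
│   │   │   │ │ │↓│
├───┘ ┌─┘ ╷ │ │ │ │
│     │   │ │ │ │↓│
│ ╶─┬─┘ ╶─┴─┘ ╵ │ │
│   │           │↓│
│ ╷ └─┬───────┬─┘ │
│ │   │       │↓ ↲│
│ └─┐ ╵ ╶───┐ ╵ ╶─┤
│   │       │  ↳ B│
└───┴───────┴─────┘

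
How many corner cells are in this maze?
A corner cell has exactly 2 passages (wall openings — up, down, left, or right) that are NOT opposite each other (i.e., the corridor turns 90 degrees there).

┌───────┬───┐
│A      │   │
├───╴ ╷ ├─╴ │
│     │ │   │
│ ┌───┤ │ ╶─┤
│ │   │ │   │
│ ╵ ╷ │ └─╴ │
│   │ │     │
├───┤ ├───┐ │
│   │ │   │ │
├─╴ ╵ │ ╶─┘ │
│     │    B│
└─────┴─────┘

Counting corner cells (2 non-opposite passages):
Total corners: 18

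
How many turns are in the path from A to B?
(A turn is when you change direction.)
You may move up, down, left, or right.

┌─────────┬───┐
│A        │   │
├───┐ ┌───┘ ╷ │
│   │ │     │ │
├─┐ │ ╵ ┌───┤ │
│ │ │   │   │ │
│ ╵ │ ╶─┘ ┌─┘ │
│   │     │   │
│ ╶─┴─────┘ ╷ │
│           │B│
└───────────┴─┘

Directions: right, right, down, down, right, up, right, right, up, right, down, down, down, down
Number of turns: 7

Solution:

┌─────────┬───┐
│A → ↓    │↱ ↓│
├───┐ ┌───┘ ╷ │
│   │↓│↱ → ↑│↓│
├─┐ │ ╵ ┌───┤ │
│ │ │↳ ↑│   │↓│
│ ╵ │ ╶─┘ ┌─┘ │
│   │     │  ↓│
│ ╶─┴─────┘ ╷ │
│           │B│
└───────────┴─┘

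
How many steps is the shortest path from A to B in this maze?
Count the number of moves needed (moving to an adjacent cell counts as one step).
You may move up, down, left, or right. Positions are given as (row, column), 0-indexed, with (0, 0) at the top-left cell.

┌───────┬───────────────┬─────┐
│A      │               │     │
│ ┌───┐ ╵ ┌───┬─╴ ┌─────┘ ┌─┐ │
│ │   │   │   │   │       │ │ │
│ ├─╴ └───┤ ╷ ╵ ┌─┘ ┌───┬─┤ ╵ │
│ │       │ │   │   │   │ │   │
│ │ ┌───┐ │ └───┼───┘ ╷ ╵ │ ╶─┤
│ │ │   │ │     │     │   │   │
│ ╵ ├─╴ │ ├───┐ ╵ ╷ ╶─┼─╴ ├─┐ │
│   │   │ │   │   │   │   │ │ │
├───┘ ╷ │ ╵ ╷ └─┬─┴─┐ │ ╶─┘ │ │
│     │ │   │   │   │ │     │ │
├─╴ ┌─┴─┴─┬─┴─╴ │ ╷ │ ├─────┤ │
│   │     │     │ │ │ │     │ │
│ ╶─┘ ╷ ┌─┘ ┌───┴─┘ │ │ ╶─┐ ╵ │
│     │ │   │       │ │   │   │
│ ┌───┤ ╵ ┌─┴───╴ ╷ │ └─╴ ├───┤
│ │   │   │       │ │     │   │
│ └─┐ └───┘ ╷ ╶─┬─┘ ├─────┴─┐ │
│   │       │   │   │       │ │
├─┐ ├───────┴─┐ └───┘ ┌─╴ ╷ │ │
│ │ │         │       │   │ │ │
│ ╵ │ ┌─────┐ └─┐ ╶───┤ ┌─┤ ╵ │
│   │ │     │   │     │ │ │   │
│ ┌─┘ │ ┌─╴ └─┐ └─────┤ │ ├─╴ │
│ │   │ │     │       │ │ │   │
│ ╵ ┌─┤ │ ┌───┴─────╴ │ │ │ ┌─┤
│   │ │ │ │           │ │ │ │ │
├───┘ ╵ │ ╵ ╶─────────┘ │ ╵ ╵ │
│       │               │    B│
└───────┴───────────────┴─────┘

Using BFS to find shortest path:
Start: (0, 0), End: (14, 14)
Path found:
(0,0) → (1,0) → (2,0) → (3,0) → (4,0) → (4,1) → (3,1) → (2,1) → (2,2) → (2,3) → (2,4) → (3,4) → (4,4) → (5,4) → (5,5) → (4,5) → (4,6) → (5,6) → (5,7) → (6,7) → (6,6) → (6,5) → (7,5) → (7,4) → (8,4) → (8,3) → (7,3) → (6,3) → (6,2) → (7,2) → (7,1) → (7,0) → (8,0) → (9,0) → (9,1) → (10,1) → (11,1) → (11,0) → (12,0) → (13,0) → (13,1) → (12,1) → (12,2) → (11,2) → (10,2) → (10,3) → (10,4) → (10,5) → (10,6) → (11,6) → (11,7) → (12,7) → (12,8) → (12,9) → (12,10) → (13,10) → (13,9) → (13,8) → (13,7) → (13,6) → (13,5) → (14,5) → (14,6) → (14,7) → (14,8) → (14,9) → (14,10) → (14,11) → (13,11) → (12,11) → (11,11) → (10,11) → (10,12) → (9,12) → (9,13) → (10,13) → (11,13) → (11,14) → (12,14) → (12,13) → (13,13) → (14,13) → (14,14)
Number of steps: 82

Solution:

┌───────┬───────────────┬─────┐
│A      │               │     │
│ ┌───┐ ╵ ┌───┬─╴ ┌─────┘ ┌─┐ │
│↓│   │   │   │   │       │ │ │
│ ├─╴ └───┤ ╷ ╵ ┌─┘ ┌───┬─┤ ╵ │
│↓│↱ → → ↓│ │   │   │   │ │   │
│ │ ┌───┐ │ └───┼───┘ ╷ ╵ │ ╶─┤
│↓│↑│   │↓│     │     │   │   │
│ ╵ ├─╴ │ ├───┐ ╵ ╷ ╶─┼─╴ ├─┐ │
│↳ ↑│   │↓│↱ ↓│   │   │   │ │ │
├───┘ ╷ │ ╵ ╷ └─┬─┴─┐ │ ╶─┘ │ │
│     │ │↳ ↑│↳ ↓│   │ │     │ │
├─╴ ┌─┴─┴─┬─┴─╴ │ ╷ │ ├─────┤ │
│   │↓ ↰  │↓ ← ↲│ │ │ │     │ │
│ ╶─┘ ╷ ┌─┘ ┌───┴─┘ │ │ ╶─┐ ╵ │
│↓ ← ↲│↑│↓ ↲│       │ │   │   │
│ ┌───┤ ╵ ┌─┴───╴ ╷ │ └─╴ ├───┤
│↓│   │↑ ↲│       │ │     │   │
│ └─┐ └───┘ ╷ ╶─┬─┘ ├─────┴─┐ │
│↳ ↓│       │   │   │    ↱ ↓│ │
├─┐ ├───────┴─┐ └───┘ ┌─╴ ╷ │ │
│ │↓│↱ → → → ↓│       │↱ ↑│↓│ │
│ ╵ │ ┌─────┐ └─┐ ╶───┤ ┌─┤ ╵ │
│↓ ↲│↑│     │↳ ↓│     │↑│ │↳ ↓│
│ ┌─┘ │ ┌─╴ └─┐ └─────┤ │ ├─╴ │
│↓│↱ ↑│ │     │↳ → → ↓│↑│ │↓ ↲│
│ ╵ ┌─┤ │ ┌───┴─────╴ │ │ │ ┌─┤
│↳ ↑│ │ │ │↓ ← ← ← ← ↲│↑│ │↓│ │
├───┘ ╵ │ ╵ ╶─────────┘ │ ╵ ╵ │
│       │  ↳ → → → → → ↑│  ↳ B│
└───────┴───────────────┴─────┘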